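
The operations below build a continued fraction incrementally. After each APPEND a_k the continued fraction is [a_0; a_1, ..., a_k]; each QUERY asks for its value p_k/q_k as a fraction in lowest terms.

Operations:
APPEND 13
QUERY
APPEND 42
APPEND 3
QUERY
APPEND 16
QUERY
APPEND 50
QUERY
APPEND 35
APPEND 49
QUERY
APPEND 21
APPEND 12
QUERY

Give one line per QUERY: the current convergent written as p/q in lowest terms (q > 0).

13/1
1654/127
27011/2074
1352204/103827
2321705603/178268758
587959767371/45145628002

APPEND 13: p_0 = 13·1 + 0 = 13, q_0 = 13·0 + 1 = 1 → 13/1
APPEND 42: p_1 = 42·13 + 1 = 547, q_1 = 42·1 + 0 = 42 → 547/42
APPEND 3: p_2 = 3·547 + 13 = 1654, q_2 = 3·42 + 1 = 127 → 1654/127
APPEND 16: p_3 = 16·1654 + 547 = 27011, q_3 = 16·127 + 42 = 2074 → 27011/2074
APPEND 50: p_4 = 50·27011 + 1654 = 1352204, q_4 = 50·2074 + 127 = 103827 → 1352204/103827
APPEND 35: p_5 = 35·1352204 + 27011 = 47354151, q_5 = 35·103827 + 2074 = 3636019 → 47354151/3636019
APPEND 49: p_6 = 49·47354151 + 1352204 = 2321705603, q_6 = 49·3636019 + 103827 = 178268758 → 2321705603/178268758
APPEND 21: p_7 = 21·2321705603 + 47354151 = 48803171814, q_7 = 21·178268758 + 3636019 = 3747279937 → 48803171814/3747279937
APPEND 12: p_8 = 12·48803171814 + 2321705603 = 587959767371, q_8 = 12·3747279937 + 178268758 = 45145628002 → 587959767371/45145628002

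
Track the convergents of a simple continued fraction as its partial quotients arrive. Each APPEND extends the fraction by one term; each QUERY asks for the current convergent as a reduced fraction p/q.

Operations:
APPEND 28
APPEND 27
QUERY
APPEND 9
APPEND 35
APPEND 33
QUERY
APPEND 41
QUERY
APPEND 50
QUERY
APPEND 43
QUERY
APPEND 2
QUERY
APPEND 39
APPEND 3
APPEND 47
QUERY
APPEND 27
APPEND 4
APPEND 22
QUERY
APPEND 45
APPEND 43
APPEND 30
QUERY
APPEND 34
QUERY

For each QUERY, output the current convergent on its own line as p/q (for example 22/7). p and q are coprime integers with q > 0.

757/27
7933177/282955
325500449/11609722
16282955627/580769055
700492592410/24984679087
1417268140447/50550127229
8014912512518715/285870285004319
19451234024391031739/693772989480948762
1131731702608785000161524/40365813584099445218023
38516573072791185574351597/1373782147279899546107843

APPEND 28: p_0 = 28·1 + 0 = 28, q_0 = 28·0 + 1 = 1 → 28/1
APPEND 27: p_1 = 27·28 + 1 = 757, q_1 = 27·1 + 0 = 27 → 757/27
APPEND 9: p_2 = 9·757 + 28 = 6841, q_2 = 9·27 + 1 = 244 → 6841/244
APPEND 35: p_3 = 35·6841 + 757 = 240192, q_3 = 35·244 + 27 = 8567 → 240192/8567
APPEND 33: p_4 = 33·240192 + 6841 = 7933177, q_4 = 33·8567 + 244 = 282955 → 7933177/282955
APPEND 41: p_5 = 41·7933177 + 240192 = 325500449, q_5 = 41·282955 + 8567 = 11609722 → 325500449/11609722
APPEND 50: p_6 = 50·325500449 + 7933177 = 16282955627, q_6 = 50·11609722 + 282955 = 580769055 → 16282955627/580769055
APPEND 43: p_7 = 43·16282955627 + 325500449 = 700492592410, q_7 = 43·580769055 + 11609722 = 24984679087 → 700492592410/24984679087
APPEND 2: p_8 = 2·700492592410 + 16282955627 = 1417268140447, q_8 = 2·24984679087 + 580769055 = 50550127229 → 1417268140447/50550127229
APPEND 39: p_9 = 39·1417268140447 + 700492592410 = 55973950069843, q_9 = 39·50550127229 + 24984679087 = 1996439641018 → 55973950069843/1996439641018
APPEND 3: p_10 = 3·55973950069843 + 1417268140447 = 169339118349976, q_10 = 3·1996439641018 + 50550127229 = 6039869050283 → 169339118349976/6039869050283
APPEND 47: p_11 = 47·169339118349976 + 55973950069843 = 8014912512518715, q_11 = 47·6039869050283 + 1996439641018 = 285870285004319 → 8014912512518715/285870285004319
APPEND 27: p_12 = 27·8014912512518715 + 169339118349976 = 216571976956355281, q_12 = 27·285870285004319 + 6039869050283 = 7724537564166896 → 216571976956355281/7724537564166896
APPEND 4: p_13 = 4·216571976956355281 + 8014912512518715 = 874302820337939839, q_13 = 4·7724537564166896 + 285870285004319 = 31184020541671903 → 874302820337939839/31184020541671903
APPEND 22: p_14 = 22·874302820337939839 + 216571976956355281 = 19451234024391031739, q_14 = 22·31184020541671903 + 7724537564166896 = 693772989480948762 → 19451234024391031739/693772989480948762
APPEND 45: p_15 = 45·19451234024391031739 + 874302820337939839 = 876179833917934368094, q_15 = 45·693772989480948762 + 31184020541671903 = 31250968547184366193 → 876179833917934368094/31250968547184366193
APPEND 43: p_16 = 43·876179833917934368094 + 19451234024391031739 = 37695184092495568859781, q_16 = 43·31250968547184366193 + 693772989480948762 = 1344485420518408695061 → 37695184092495568859781/1344485420518408695061
APPEND 30: p_17 = 30·37695184092495568859781 + 876179833917934368094 = 1131731702608785000161524, q_17 = 30·1344485420518408695061 + 31250968547184366193 = 40365813584099445218023 → 1131731702608785000161524/40365813584099445218023
APPEND 34: p_18 = 34·1131731702608785000161524 + 37695184092495568859781 = 38516573072791185574351597, q_18 = 34·40365813584099445218023 + 1344485420518408695061 = 1373782147279899546107843 → 38516573072791185574351597/1373782147279899546107843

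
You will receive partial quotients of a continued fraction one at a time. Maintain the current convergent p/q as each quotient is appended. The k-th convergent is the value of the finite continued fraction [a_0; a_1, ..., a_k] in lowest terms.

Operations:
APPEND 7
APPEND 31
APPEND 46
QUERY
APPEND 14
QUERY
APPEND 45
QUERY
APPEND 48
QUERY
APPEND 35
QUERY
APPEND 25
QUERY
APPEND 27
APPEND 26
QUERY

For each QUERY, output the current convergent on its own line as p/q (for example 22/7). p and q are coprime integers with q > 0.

10035/1427
140708/20009
6341895/901832
304551668/43307945
10665650275/1516679907
266945808543/37960305620
187940210312879/26725528528442

APPEND 7: p_0 = 7·1 + 0 = 7, q_0 = 7·0 + 1 = 1 → 7/1
APPEND 31: p_1 = 31·7 + 1 = 218, q_1 = 31·1 + 0 = 31 → 218/31
APPEND 46: p_2 = 46·218 + 7 = 10035, q_2 = 46·31 + 1 = 1427 → 10035/1427
APPEND 14: p_3 = 14·10035 + 218 = 140708, q_3 = 14·1427 + 31 = 20009 → 140708/20009
APPEND 45: p_4 = 45·140708 + 10035 = 6341895, q_4 = 45·20009 + 1427 = 901832 → 6341895/901832
APPEND 48: p_5 = 48·6341895 + 140708 = 304551668, q_5 = 48·901832 + 20009 = 43307945 → 304551668/43307945
APPEND 35: p_6 = 35·304551668 + 6341895 = 10665650275, q_6 = 35·43307945 + 901832 = 1516679907 → 10665650275/1516679907
APPEND 25: p_7 = 25·10665650275 + 304551668 = 266945808543, q_7 = 25·1516679907 + 43307945 = 37960305620 → 266945808543/37960305620
APPEND 27: p_8 = 27·266945808543 + 10665650275 = 7218202480936, q_8 = 27·37960305620 + 1516679907 = 1026444931647 → 7218202480936/1026444931647
APPEND 26: p_9 = 26·7218202480936 + 266945808543 = 187940210312879, q_9 = 26·1026444931647 + 37960305620 = 26725528528442 → 187940210312879/26725528528442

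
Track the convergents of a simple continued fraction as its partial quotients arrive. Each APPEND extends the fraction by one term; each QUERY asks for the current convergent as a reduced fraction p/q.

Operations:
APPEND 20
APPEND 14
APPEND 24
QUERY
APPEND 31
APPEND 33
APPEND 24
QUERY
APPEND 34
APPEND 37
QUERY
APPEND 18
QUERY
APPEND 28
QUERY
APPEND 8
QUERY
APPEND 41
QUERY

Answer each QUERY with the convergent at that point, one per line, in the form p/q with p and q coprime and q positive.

APPEND 20: p_0 = 20·1 + 0 = 20, q_0 = 20·0 + 1 = 1 → 20/1
APPEND 14: p_1 = 14·20 + 1 = 281, q_1 = 14·1 + 0 = 14 → 281/14
APPEND 24: p_2 = 24·281 + 20 = 6764, q_2 = 24·14 + 1 = 337 → 6764/337
APPEND 31: p_3 = 31·6764 + 281 = 209965, q_3 = 31·337 + 14 = 10461 → 209965/10461
APPEND 33: p_4 = 33·209965 + 6764 = 6935609, q_4 = 33·10461 + 337 = 345550 → 6935609/345550
APPEND 24: p_5 = 24·6935609 + 209965 = 166664581, q_5 = 24·345550 + 10461 = 8303661 → 166664581/8303661
APPEND 34: p_6 = 34·166664581 + 6935609 = 5673531363, q_6 = 34·8303661 + 345550 = 282670024 → 5673531363/282670024
APPEND 37: p_7 = 37·5673531363 + 166664581 = 210087325012, q_7 = 37·282670024 + 8303661 = 10467094549 → 210087325012/10467094549
APPEND 18: p_8 = 18·210087325012 + 5673531363 = 3787245381579, q_8 = 18·10467094549 + 282670024 = 188690371906 → 3787245381579/188690371906
APPEND 28: p_9 = 28·3787245381579 + 210087325012 = 106252958009224, q_9 = 28·188690371906 + 10467094549 = 5293797507917 → 106252958009224/5293797507917
APPEND 8: p_10 = 8·106252958009224 + 3787245381579 = 853810909455371, q_10 = 8·5293797507917 + 188690371906 = 42539070435242 → 853810909455371/42539070435242
APPEND 41: p_11 = 41·853810909455371 + 106252958009224 = 35112500245679435, q_11 = 41·42539070435242 + 5293797507917 = 1749395685352839 → 35112500245679435/1749395685352839

6764/337
166664581/8303661
210087325012/10467094549
3787245381579/188690371906
106252958009224/5293797507917
853810909455371/42539070435242
35112500245679435/1749395685352839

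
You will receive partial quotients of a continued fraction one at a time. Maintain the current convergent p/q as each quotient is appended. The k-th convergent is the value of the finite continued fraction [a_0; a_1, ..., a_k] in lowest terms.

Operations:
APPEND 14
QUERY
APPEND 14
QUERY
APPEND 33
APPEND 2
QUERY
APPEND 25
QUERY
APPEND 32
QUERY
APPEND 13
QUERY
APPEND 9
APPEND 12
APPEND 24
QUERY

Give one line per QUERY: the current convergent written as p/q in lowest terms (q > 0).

14/1
197/14
13227/940
337190/23963
10803307/767756
140780181/10004791
372670130848/26484457859

APPEND 14: p_0 = 14·1 + 0 = 14, q_0 = 14·0 + 1 = 1 → 14/1
APPEND 14: p_1 = 14·14 + 1 = 197, q_1 = 14·1 + 0 = 14 → 197/14
APPEND 33: p_2 = 33·197 + 14 = 6515, q_2 = 33·14 + 1 = 463 → 6515/463
APPEND 2: p_3 = 2·6515 + 197 = 13227, q_3 = 2·463 + 14 = 940 → 13227/940
APPEND 25: p_4 = 25·13227 + 6515 = 337190, q_4 = 25·940 + 463 = 23963 → 337190/23963
APPEND 32: p_5 = 32·337190 + 13227 = 10803307, q_5 = 32·23963 + 940 = 767756 → 10803307/767756
APPEND 13: p_6 = 13·10803307 + 337190 = 140780181, q_6 = 13·767756 + 23963 = 10004791 → 140780181/10004791
APPEND 9: p_7 = 9·140780181 + 10803307 = 1277824936, q_7 = 9·10004791 + 767756 = 90810875 → 1277824936/90810875
APPEND 12: p_8 = 12·1277824936 + 140780181 = 15474679413, q_8 = 12·90810875 + 10004791 = 1099735291 → 15474679413/1099735291
APPEND 24: p_9 = 24·15474679413 + 1277824936 = 372670130848, q_9 = 24·1099735291 + 90810875 = 26484457859 → 372670130848/26484457859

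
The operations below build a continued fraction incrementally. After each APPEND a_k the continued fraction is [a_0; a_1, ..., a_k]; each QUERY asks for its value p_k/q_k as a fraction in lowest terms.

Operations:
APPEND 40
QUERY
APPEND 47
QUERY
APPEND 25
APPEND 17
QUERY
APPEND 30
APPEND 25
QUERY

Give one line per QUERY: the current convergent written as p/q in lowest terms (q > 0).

APPEND 40: p_0 = 40·1 + 0 = 40, q_0 = 40·0 + 1 = 1 → 40/1
APPEND 47: p_1 = 47·40 + 1 = 1881, q_1 = 47·1 + 0 = 47 → 1881/47
APPEND 25: p_2 = 25·1881 + 40 = 47065, q_2 = 25·47 + 1 = 1176 → 47065/1176
APPEND 17: p_3 = 17·47065 + 1881 = 801986, q_3 = 17·1176 + 47 = 20039 → 801986/20039
APPEND 30: p_4 = 30·801986 + 47065 = 24106645, q_4 = 30·20039 + 1176 = 602346 → 24106645/602346
APPEND 25: p_5 = 25·24106645 + 801986 = 603468111, q_5 = 25·602346 + 20039 = 15078689 → 603468111/15078689

40/1
1881/47
801986/20039
603468111/15078689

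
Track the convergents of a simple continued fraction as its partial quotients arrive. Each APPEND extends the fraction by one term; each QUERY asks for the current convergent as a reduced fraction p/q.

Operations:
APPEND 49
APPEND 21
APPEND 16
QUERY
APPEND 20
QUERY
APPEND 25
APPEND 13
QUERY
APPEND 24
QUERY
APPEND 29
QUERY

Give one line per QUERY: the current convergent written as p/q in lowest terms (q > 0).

APPEND 49: p_0 = 49·1 + 0 = 49, q_0 = 49·0 + 1 = 1 → 49/1
APPEND 21: p_1 = 21·49 + 1 = 1030, q_1 = 21·1 + 0 = 21 → 1030/21
APPEND 16: p_2 = 16·1030 + 49 = 16529, q_2 = 16·21 + 1 = 337 → 16529/337
APPEND 20: p_3 = 20·16529 + 1030 = 331610, q_3 = 20·337 + 21 = 6761 → 331610/6761
APPEND 25: p_4 = 25·331610 + 16529 = 8306779, q_4 = 25·6761 + 337 = 169362 → 8306779/169362
APPEND 13: p_5 = 13·8306779 + 331610 = 108319737, q_5 = 13·169362 + 6761 = 2208467 → 108319737/2208467
APPEND 24: p_6 = 24·108319737 + 8306779 = 2607980467, q_6 = 24·2208467 + 169362 = 53172570 → 2607980467/53172570
APPEND 29: p_7 = 29·2607980467 + 108319737 = 75739753280, q_7 = 29·53172570 + 2208467 = 1544212997 → 75739753280/1544212997

16529/337
331610/6761
108319737/2208467
2607980467/53172570
75739753280/1544212997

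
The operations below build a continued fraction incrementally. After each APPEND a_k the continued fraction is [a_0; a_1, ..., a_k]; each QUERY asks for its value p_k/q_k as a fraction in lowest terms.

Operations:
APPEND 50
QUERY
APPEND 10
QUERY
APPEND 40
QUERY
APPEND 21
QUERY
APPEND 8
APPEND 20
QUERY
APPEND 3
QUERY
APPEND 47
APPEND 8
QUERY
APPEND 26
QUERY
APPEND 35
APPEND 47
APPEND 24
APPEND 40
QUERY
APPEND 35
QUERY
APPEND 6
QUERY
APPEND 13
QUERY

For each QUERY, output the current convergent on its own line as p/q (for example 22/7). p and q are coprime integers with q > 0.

50/1
501/10
20090/401
422391/8431
68406751/1365411
208619471/4164082
79196794575/1580782202
2068990180838/41297414517
3279217917736158653/65453776868807316
114854522336706781712/2292516833583949781
692406351937976848925/13820554778372506002
9116137097530405817737/181959728952426527807

APPEND 50: p_0 = 50·1 + 0 = 50, q_0 = 50·0 + 1 = 1 → 50/1
APPEND 10: p_1 = 10·50 + 1 = 501, q_1 = 10·1 + 0 = 10 → 501/10
APPEND 40: p_2 = 40·501 + 50 = 20090, q_2 = 40·10 + 1 = 401 → 20090/401
APPEND 21: p_3 = 21·20090 + 501 = 422391, q_3 = 21·401 + 10 = 8431 → 422391/8431
APPEND 8: p_4 = 8·422391 + 20090 = 3399218, q_4 = 8·8431 + 401 = 67849 → 3399218/67849
APPEND 20: p_5 = 20·3399218 + 422391 = 68406751, q_5 = 20·67849 + 8431 = 1365411 → 68406751/1365411
APPEND 3: p_6 = 3·68406751 + 3399218 = 208619471, q_6 = 3·1365411 + 67849 = 4164082 → 208619471/4164082
APPEND 47: p_7 = 47·208619471 + 68406751 = 9873521888, q_7 = 47·4164082 + 1365411 = 197077265 → 9873521888/197077265
APPEND 8: p_8 = 8·9873521888 + 208619471 = 79196794575, q_8 = 8·197077265 + 4164082 = 1580782202 → 79196794575/1580782202
APPEND 26: p_9 = 26·79196794575 + 9873521888 = 2068990180838, q_9 = 26·1580782202 + 197077265 = 41297414517 → 2068990180838/41297414517
APPEND 35: p_10 = 35·2068990180838 + 79196794575 = 72493853123905, q_10 = 35·41297414517 + 1580782202 = 1446990290297 → 72493853123905/1446990290297
APPEND 47: p_11 = 47·72493853123905 + 2068990180838 = 3409280087004373, q_11 = 47·1446990290297 + 41297414517 = 68049841058476 → 3409280087004373/68049841058476
APPEND 24: p_12 = 24·3409280087004373 + 72493853123905 = 81895215941228857, q_12 = 24·68049841058476 + 1446990290297 = 1634643175693721 → 81895215941228857/1634643175693721
APPEND 40: p_13 = 40·81895215941228857 + 3409280087004373 = 3279217917736158653, q_13 = 40·1634643175693721 + 68049841058476 = 65453776868807316 → 3279217917736158653/65453776868807316
APPEND 35: p_14 = 35·3279217917736158653 + 81895215941228857 = 114854522336706781712, q_14 = 35·65453776868807316 + 1634643175693721 = 2292516833583949781 → 114854522336706781712/2292516833583949781
APPEND 6: p_15 = 6·114854522336706781712 + 3279217917736158653 = 692406351937976848925, q_15 = 6·2292516833583949781 + 65453776868807316 = 13820554778372506002 → 692406351937976848925/13820554778372506002
APPEND 13: p_16 = 13·692406351937976848925 + 114854522336706781712 = 9116137097530405817737, q_16 = 13·13820554778372506002 + 2292516833583949781 = 181959728952426527807 → 9116137097530405817737/181959728952426527807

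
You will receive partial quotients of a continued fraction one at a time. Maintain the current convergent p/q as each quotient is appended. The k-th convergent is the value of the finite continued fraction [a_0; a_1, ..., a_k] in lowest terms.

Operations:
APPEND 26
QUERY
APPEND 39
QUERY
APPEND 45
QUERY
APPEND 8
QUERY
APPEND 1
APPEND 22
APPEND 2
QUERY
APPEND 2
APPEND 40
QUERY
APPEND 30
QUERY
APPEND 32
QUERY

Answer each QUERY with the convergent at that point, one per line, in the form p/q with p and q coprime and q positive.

26/1
1015/39
45701/1756
366623/14087
19287826/741109
1939823946/74535149
58242731783/2237899321
1865707241002/71687313421

APPEND 26: p_0 = 26·1 + 0 = 26, q_0 = 26·0 + 1 = 1 → 26/1
APPEND 39: p_1 = 39·26 + 1 = 1015, q_1 = 39·1 + 0 = 39 → 1015/39
APPEND 45: p_2 = 45·1015 + 26 = 45701, q_2 = 45·39 + 1 = 1756 → 45701/1756
APPEND 8: p_3 = 8·45701 + 1015 = 366623, q_3 = 8·1756 + 39 = 14087 → 366623/14087
APPEND 1: p_4 = 1·366623 + 45701 = 412324, q_4 = 1·14087 + 1756 = 15843 → 412324/15843
APPEND 22: p_5 = 22·412324 + 366623 = 9437751, q_5 = 22·15843 + 14087 = 362633 → 9437751/362633
APPEND 2: p_6 = 2·9437751 + 412324 = 19287826, q_6 = 2·362633 + 15843 = 741109 → 19287826/741109
APPEND 2: p_7 = 2·19287826 + 9437751 = 48013403, q_7 = 2·741109 + 362633 = 1844851 → 48013403/1844851
APPEND 40: p_8 = 40·48013403 + 19287826 = 1939823946, q_8 = 40·1844851 + 741109 = 74535149 → 1939823946/74535149
APPEND 30: p_9 = 30·1939823946 + 48013403 = 58242731783, q_9 = 30·74535149 + 1844851 = 2237899321 → 58242731783/2237899321
APPEND 32: p_10 = 32·58242731783 + 1939823946 = 1865707241002, q_10 = 32·2237899321 + 74535149 = 71687313421 → 1865707241002/71687313421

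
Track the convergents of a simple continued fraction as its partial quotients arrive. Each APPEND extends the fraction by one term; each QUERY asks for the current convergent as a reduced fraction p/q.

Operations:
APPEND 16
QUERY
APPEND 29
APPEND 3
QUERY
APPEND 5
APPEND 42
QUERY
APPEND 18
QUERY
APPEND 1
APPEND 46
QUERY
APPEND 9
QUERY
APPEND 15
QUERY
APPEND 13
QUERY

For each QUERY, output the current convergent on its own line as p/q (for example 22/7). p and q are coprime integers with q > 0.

16/1
1411/88
317251/19786
5718038/356617
283341332/17671155
2556107277/159416798
38624950487/2408923125
504680463608/31475417423

APPEND 16: p_0 = 16·1 + 0 = 16, q_0 = 16·0 + 1 = 1 → 16/1
APPEND 29: p_1 = 29·16 + 1 = 465, q_1 = 29·1 + 0 = 29 → 465/29
APPEND 3: p_2 = 3·465 + 16 = 1411, q_2 = 3·29 + 1 = 88 → 1411/88
APPEND 5: p_3 = 5·1411 + 465 = 7520, q_3 = 5·88 + 29 = 469 → 7520/469
APPEND 42: p_4 = 42·7520 + 1411 = 317251, q_4 = 42·469 + 88 = 19786 → 317251/19786
APPEND 18: p_5 = 18·317251 + 7520 = 5718038, q_5 = 18·19786 + 469 = 356617 → 5718038/356617
APPEND 1: p_6 = 1·5718038 + 317251 = 6035289, q_6 = 1·356617 + 19786 = 376403 → 6035289/376403
APPEND 46: p_7 = 46·6035289 + 5718038 = 283341332, q_7 = 46·376403 + 356617 = 17671155 → 283341332/17671155
APPEND 9: p_8 = 9·283341332 + 6035289 = 2556107277, q_8 = 9·17671155 + 376403 = 159416798 → 2556107277/159416798
APPEND 15: p_9 = 15·2556107277 + 283341332 = 38624950487, q_9 = 15·159416798 + 17671155 = 2408923125 → 38624950487/2408923125
APPEND 13: p_10 = 13·38624950487 + 2556107277 = 504680463608, q_10 = 13·2408923125 + 159416798 = 31475417423 → 504680463608/31475417423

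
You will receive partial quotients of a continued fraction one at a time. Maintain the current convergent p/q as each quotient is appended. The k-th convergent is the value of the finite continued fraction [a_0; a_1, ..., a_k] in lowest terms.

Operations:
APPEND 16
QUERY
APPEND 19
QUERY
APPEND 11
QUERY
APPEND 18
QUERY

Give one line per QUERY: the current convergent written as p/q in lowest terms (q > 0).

APPEND 16: p_0 = 16·1 + 0 = 16, q_0 = 16·0 + 1 = 1 → 16/1
APPEND 19: p_1 = 19·16 + 1 = 305, q_1 = 19·1 + 0 = 19 → 305/19
APPEND 11: p_2 = 11·305 + 16 = 3371, q_2 = 11·19 + 1 = 210 → 3371/210
APPEND 18: p_3 = 18·3371 + 305 = 60983, q_3 = 18·210 + 19 = 3799 → 60983/3799

16/1
305/19
3371/210
60983/3799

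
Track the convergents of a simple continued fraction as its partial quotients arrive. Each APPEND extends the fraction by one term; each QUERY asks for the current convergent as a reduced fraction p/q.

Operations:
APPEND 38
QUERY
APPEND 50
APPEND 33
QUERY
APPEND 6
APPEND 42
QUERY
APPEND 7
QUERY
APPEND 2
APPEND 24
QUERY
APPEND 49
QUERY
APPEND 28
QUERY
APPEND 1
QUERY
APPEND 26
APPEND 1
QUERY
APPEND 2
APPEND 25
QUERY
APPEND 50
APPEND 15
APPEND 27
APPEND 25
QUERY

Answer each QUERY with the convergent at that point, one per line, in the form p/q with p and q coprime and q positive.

38/1
62771/1651
15960905/419803
112104862/2948577
5876199958/154555545
288173968571/7579538662
8074747319946/212381638081
8362921288517/219961176743
233873622109905/6151333410142
17565322248139855/462002309752217
8946496157468167623400/235310336499937476637

APPEND 38: p_0 = 38·1 + 0 = 38, q_0 = 38·0 + 1 = 1 → 38/1
APPEND 50: p_1 = 50·38 + 1 = 1901, q_1 = 50·1 + 0 = 50 → 1901/50
APPEND 33: p_2 = 33·1901 + 38 = 62771, q_2 = 33·50 + 1 = 1651 → 62771/1651
APPEND 6: p_3 = 6·62771 + 1901 = 378527, q_3 = 6·1651 + 50 = 9956 → 378527/9956
APPEND 42: p_4 = 42·378527 + 62771 = 15960905, q_4 = 42·9956 + 1651 = 419803 → 15960905/419803
APPEND 7: p_5 = 7·15960905 + 378527 = 112104862, q_5 = 7·419803 + 9956 = 2948577 → 112104862/2948577
APPEND 2: p_6 = 2·112104862 + 15960905 = 240170629, q_6 = 2·2948577 + 419803 = 6316957 → 240170629/6316957
APPEND 24: p_7 = 24·240170629 + 112104862 = 5876199958, q_7 = 24·6316957 + 2948577 = 154555545 → 5876199958/154555545
APPEND 49: p_8 = 49·5876199958 + 240170629 = 288173968571, q_8 = 49·154555545 + 6316957 = 7579538662 → 288173968571/7579538662
APPEND 28: p_9 = 28·288173968571 + 5876199958 = 8074747319946, q_9 = 28·7579538662 + 154555545 = 212381638081 → 8074747319946/212381638081
APPEND 1: p_10 = 1·8074747319946 + 288173968571 = 8362921288517, q_10 = 1·212381638081 + 7579538662 = 219961176743 → 8362921288517/219961176743
APPEND 26: p_11 = 26·8362921288517 + 8074747319946 = 225510700821388, q_11 = 26·219961176743 + 212381638081 = 5931372233399 → 225510700821388/5931372233399
APPEND 1: p_12 = 1·225510700821388 + 8362921288517 = 233873622109905, q_12 = 1·5931372233399 + 219961176743 = 6151333410142 → 233873622109905/6151333410142
APPEND 2: p_13 = 2·233873622109905 + 225510700821388 = 693257945041198, q_13 = 2·6151333410142 + 5931372233399 = 18234039053683 → 693257945041198/18234039053683
APPEND 25: p_14 = 25·693257945041198 + 233873622109905 = 17565322248139855, q_14 = 25·18234039053683 + 6151333410142 = 462002309752217 → 17565322248139855/462002309752217
APPEND 50: p_15 = 50·17565322248139855 + 693257945041198 = 878959370352033948, q_15 = 50·462002309752217 + 18234039053683 = 23118349526664533 → 878959370352033948/23118349526664533
APPEND 15: p_16 = 15·878959370352033948 + 17565322248139855 = 13201955877528649075, q_16 = 15·23118349526664533 + 462002309752217 = 347237245209720212 → 13201955877528649075/347237245209720212
APPEND 27: p_17 = 27·13201955877528649075 + 878959370352033948 = 357331768063625558973, q_17 = 27·347237245209720212 + 23118349526664533 = 9398523970189110257 → 357331768063625558973/9398523970189110257
APPEND 25: p_18 = 25·357331768063625558973 + 13201955877528649075 = 8946496157468167623400, q_18 = 25·9398523970189110257 + 347237245209720212 = 235310336499937476637 → 8946496157468167623400/235310336499937476637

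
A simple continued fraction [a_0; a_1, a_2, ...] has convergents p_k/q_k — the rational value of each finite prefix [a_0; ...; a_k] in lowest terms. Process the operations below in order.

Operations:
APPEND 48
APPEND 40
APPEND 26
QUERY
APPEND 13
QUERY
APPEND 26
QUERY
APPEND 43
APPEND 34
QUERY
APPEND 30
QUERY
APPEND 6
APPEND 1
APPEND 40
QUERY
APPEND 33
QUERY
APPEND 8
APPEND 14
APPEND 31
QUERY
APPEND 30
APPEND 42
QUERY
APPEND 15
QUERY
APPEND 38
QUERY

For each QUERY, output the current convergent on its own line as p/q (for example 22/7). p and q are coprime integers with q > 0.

APPEND 48: p_0 = 48·1 + 0 = 48, q_0 = 48·0 + 1 = 1 → 48/1
APPEND 40: p_1 = 40·48 + 1 = 1921, q_1 = 40·1 + 0 = 40 → 1921/40
APPEND 26: p_2 = 26·1921 + 48 = 49994, q_2 = 26·40 + 1 = 1041 → 49994/1041
APPEND 13: p_3 = 13·49994 + 1921 = 651843, q_3 = 13·1041 + 40 = 13573 → 651843/13573
APPEND 26: p_4 = 26·651843 + 49994 = 16997912, q_4 = 26·13573 + 1041 = 353939 → 16997912/353939
APPEND 43: p_5 = 43·16997912 + 651843 = 731562059, q_5 = 43·353939 + 13573 = 15232950 → 731562059/15232950
APPEND 34: p_6 = 34·731562059 + 16997912 = 24890107918, q_6 = 34·15232950 + 353939 = 518274239 → 24890107918/518274239
APPEND 30: p_7 = 30·24890107918 + 731562059 = 747434799599, q_7 = 30·518274239 + 15232950 = 15563460120 → 747434799599/15563460120
APPEND 6: p_8 = 6·747434799599 + 24890107918 = 4509498905512, q_8 = 6·15563460120 + 518274239 = 93899034959 → 4509498905512/93899034959
APPEND 1: p_9 = 1·4509498905512 + 747434799599 = 5256933705111, q_9 = 1·93899034959 + 15563460120 = 109462495079 → 5256933705111/109462495079
APPEND 40: p_10 = 40·5256933705111 + 4509498905512 = 214786847109952, q_10 = 40·109462495079 + 93899034959 = 4472398838119 → 214786847109952/4472398838119
APPEND 33: p_11 = 33·214786847109952 + 5256933705111 = 7093222888333527, q_11 = 33·4472398838119 + 109462495079 = 147698624153006 → 7093222888333527/147698624153006
APPEND 8: p_12 = 8·7093222888333527 + 214786847109952 = 56960569953778168, q_12 = 8·147698624153006 + 4472398838119 = 1186061392062167 → 56960569953778168/1186061392062167
APPEND 14: p_13 = 14·56960569953778168 + 7093222888333527 = 804541202241227879, q_13 = 14·1186061392062167 + 147698624153006 = 16752558113023344 → 804541202241227879/16752558113023344
APPEND 31: p_14 = 31·804541202241227879 + 56960569953778168 = 24997737839431842417, q_14 = 31·16752558113023344 + 1186061392062167 = 520515362895785831 → 24997737839431842417/520515362895785831
APPEND 30: p_15 = 30·24997737839431842417 + 804541202241227879 = 750736676385196500389, q_15 = 30·520515362895785831 + 16752558113023344 = 15632213444986598274 → 750736676385196500389/15632213444986598274
APPEND 42: p_16 = 42·750736676385196500389 + 24997737839431842417 = 31555938146017684858755, q_16 = 42·15632213444986598274 + 520515362895785831 = 657073480052332913339 → 31555938146017684858755/657073480052332913339
APPEND 15: p_17 = 15·31555938146017684858755 + 750736676385196500389 = 474089808866650469381714, q_17 = 15·657073480052332913339 + 15632213444986598274 = 9871734414229980298359 → 474089808866650469381714/9871734414229980298359
APPEND 38: p_18 = 38·474089808866650469381714 + 31555938146017684858755 = 18046968675078735521363887, q_18 = 38·9871734414229980298359 + 657073480052332913339 = 375782981220791584250981 → 18046968675078735521363887/375782981220791584250981

49994/1041
651843/13573
16997912/353939
24890107918/518274239
747434799599/15563460120
214786847109952/4472398838119
7093222888333527/147698624153006
24997737839431842417/520515362895785831
31555938146017684858755/657073480052332913339
474089808866650469381714/9871734414229980298359
18046968675078735521363887/375782981220791584250981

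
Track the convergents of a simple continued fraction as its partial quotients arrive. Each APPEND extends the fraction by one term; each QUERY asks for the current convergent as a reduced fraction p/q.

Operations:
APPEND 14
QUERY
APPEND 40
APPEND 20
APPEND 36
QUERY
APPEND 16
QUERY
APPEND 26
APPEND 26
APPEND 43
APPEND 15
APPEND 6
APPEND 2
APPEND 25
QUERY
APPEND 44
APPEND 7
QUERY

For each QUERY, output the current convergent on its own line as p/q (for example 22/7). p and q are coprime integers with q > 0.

APPEND 14: p_0 = 14·1 + 0 = 14, q_0 = 14·0 + 1 = 1 → 14/1
APPEND 40: p_1 = 40·14 + 1 = 561, q_1 = 40·1 + 0 = 40 → 561/40
APPEND 20: p_2 = 20·561 + 14 = 11234, q_2 = 20·40 + 1 = 801 → 11234/801
APPEND 36: p_3 = 36·11234 + 561 = 404985, q_3 = 36·801 + 40 = 28876 → 404985/28876
APPEND 16: p_4 = 16·404985 + 11234 = 6490994, q_4 = 16·28876 + 801 = 462817 → 6490994/462817
APPEND 26: p_5 = 26·6490994 + 404985 = 169170829, q_5 = 26·462817 + 28876 = 12062118 → 169170829/12062118
APPEND 26: p_6 = 26·169170829 + 6490994 = 4404932548, q_6 = 26·12062118 + 462817 = 314077885 → 4404932548/314077885
APPEND 43: p_7 = 43·4404932548 + 169170829 = 189581270393, q_7 = 43·314077885 + 12062118 = 13517411173 → 189581270393/13517411173
APPEND 15: p_8 = 15·189581270393 + 4404932548 = 2848123988443, q_8 = 15·13517411173 + 314077885 = 203075245480 → 2848123988443/203075245480
APPEND 6: p_9 = 6·2848123988443 + 189581270393 = 17278325201051, q_9 = 6·203075245480 + 13517411173 = 1231968884053 → 17278325201051/1231968884053
APPEND 2: p_10 = 2·17278325201051 + 2848123988443 = 37404774390545, q_10 = 2·1231968884053 + 203075245480 = 2667013013586 → 37404774390545/2667013013586
APPEND 25: p_11 = 25·37404774390545 + 17278325201051 = 952397684964676, q_11 = 25·2667013013586 + 1231968884053 = 67907294223703 → 952397684964676/67907294223703
APPEND 44: p_12 = 44·952397684964676 + 37404774390545 = 41942902912836289, q_12 = 44·67907294223703 + 2667013013586 = 2990587958856518 → 41942902912836289/2990587958856518
APPEND 7: p_13 = 7·41942902912836289 + 952397684964676 = 294552718074818699, q_13 = 7·2990587958856518 + 67907294223703 = 21002023006219329 → 294552718074818699/21002023006219329

14/1
404985/28876
6490994/462817
952397684964676/67907294223703
294552718074818699/21002023006219329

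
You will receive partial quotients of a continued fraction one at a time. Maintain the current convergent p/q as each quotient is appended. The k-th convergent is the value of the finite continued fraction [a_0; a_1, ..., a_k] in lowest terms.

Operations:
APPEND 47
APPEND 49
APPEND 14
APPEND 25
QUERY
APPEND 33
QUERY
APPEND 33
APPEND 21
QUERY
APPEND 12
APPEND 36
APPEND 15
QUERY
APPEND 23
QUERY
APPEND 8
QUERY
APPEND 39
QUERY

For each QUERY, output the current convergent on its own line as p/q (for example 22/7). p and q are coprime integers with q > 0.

APPEND 47: p_0 = 47·1 + 0 = 47, q_0 = 47·0 + 1 = 1 → 47/1
APPEND 49: p_1 = 49·47 + 1 = 2304, q_1 = 49·1 + 0 = 49 → 2304/49
APPEND 14: p_2 = 14·2304 + 47 = 32303, q_2 = 14·49 + 1 = 687 → 32303/687
APPEND 25: p_3 = 25·32303 + 2304 = 809879, q_3 = 25·687 + 49 = 17224 → 809879/17224
APPEND 33: p_4 = 33·809879 + 32303 = 26758310, q_4 = 33·17224 + 687 = 569079 → 26758310/569079
APPEND 33: p_5 = 33·26758310 + 809879 = 883834109, q_5 = 33·569079 + 17224 = 18796831 → 883834109/18796831
APPEND 21: p_6 = 21·883834109 + 26758310 = 18587274599, q_6 = 21·18796831 + 569079 = 395302530 → 18587274599/395302530
APPEND 12: p_7 = 12·18587274599 + 883834109 = 223931129297, q_7 = 12·395302530 + 18796831 = 4762427191 → 223931129297/4762427191
APPEND 36: p_8 = 36·223931129297 + 18587274599 = 8080107929291, q_8 = 36·4762427191 + 395302530 = 171842681406 → 8080107929291/171842681406
APPEND 15: p_9 = 15·8080107929291 + 223931129297 = 121425550068662, q_9 = 15·171842681406 + 4762427191 = 2582402648281 → 121425550068662/2582402648281
APPEND 23: p_10 = 23·121425550068662 + 8080107929291 = 2800867759508517, q_10 = 23·2582402648281 + 171842681406 = 59567103591869 → 2800867759508517/59567103591869
APPEND 8: p_11 = 8·2800867759508517 + 121425550068662 = 22528367626136798, q_11 = 8·59567103591869 + 2582402648281 = 479119231383233 → 22528367626136798/479119231383233
APPEND 39: p_12 = 39·22528367626136798 + 2800867759508517 = 881407205178843639, q_12 = 39·479119231383233 + 59567103591869 = 18745217127537956 → 881407205178843639/18745217127537956

809879/17224
26758310/569079
18587274599/395302530
121425550068662/2582402648281
2800867759508517/59567103591869
22528367626136798/479119231383233
881407205178843639/18745217127537956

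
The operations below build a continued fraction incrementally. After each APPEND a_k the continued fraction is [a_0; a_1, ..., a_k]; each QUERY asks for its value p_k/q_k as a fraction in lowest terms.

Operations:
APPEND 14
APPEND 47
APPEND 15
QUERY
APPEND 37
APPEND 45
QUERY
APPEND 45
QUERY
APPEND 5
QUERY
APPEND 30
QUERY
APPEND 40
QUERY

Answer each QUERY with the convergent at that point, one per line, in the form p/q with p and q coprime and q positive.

9899/706
16521389/1178311
743829427/53050164
3735668524/266429131
112813885147/8045924094
4516291074404/322103392891

APPEND 14: p_0 = 14·1 + 0 = 14, q_0 = 14·0 + 1 = 1 → 14/1
APPEND 47: p_1 = 47·14 + 1 = 659, q_1 = 47·1 + 0 = 47 → 659/47
APPEND 15: p_2 = 15·659 + 14 = 9899, q_2 = 15·47 + 1 = 706 → 9899/706
APPEND 37: p_3 = 37·9899 + 659 = 366922, q_3 = 37·706 + 47 = 26169 → 366922/26169
APPEND 45: p_4 = 45·366922 + 9899 = 16521389, q_4 = 45·26169 + 706 = 1178311 → 16521389/1178311
APPEND 45: p_5 = 45·16521389 + 366922 = 743829427, q_5 = 45·1178311 + 26169 = 53050164 → 743829427/53050164
APPEND 5: p_6 = 5·743829427 + 16521389 = 3735668524, q_6 = 5·53050164 + 1178311 = 266429131 → 3735668524/266429131
APPEND 30: p_7 = 30·3735668524 + 743829427 = 112813885147, q_7 = 30·266429131 + 53050164 = 8045924094 → 112813885147/8045924094
APPEND 40: p_8 = 40·112813885147 + 3735668524 = 4516291074404, q_8 = 40·8045924094 + 266429131 = 322103392891 → 4516291074404/322103392891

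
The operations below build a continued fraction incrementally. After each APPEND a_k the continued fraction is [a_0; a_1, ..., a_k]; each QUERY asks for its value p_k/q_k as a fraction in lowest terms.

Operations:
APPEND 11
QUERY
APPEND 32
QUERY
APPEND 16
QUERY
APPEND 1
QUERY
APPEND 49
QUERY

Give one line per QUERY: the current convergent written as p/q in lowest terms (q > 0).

APPEND 11: p_0 = 11·1 + 0 = 11, q_0 = 11·0 + 1 = 1 → 11/1
APPEND 32: p_1 = 32·11 + 1 = 353, q_1 = 32·1 + 0 = 32 → 353/32
APPEND 16: p_2 = 16·353 + 11 = 5659, q_2 = 16·32 + 1 = 513 → 5659/513
APPEND 1: p_3 = 1·5659 + 353 = 6012, q_3 = 1·513 + 32 = 545 → 6012/545
APPEND 49: p_4 = 49·6012 + 5659 = 300247, q_4 = 49·545 + 513 = 27218 → 300247/27218

11/1
353/32
5659/513
6012/545
300247/27218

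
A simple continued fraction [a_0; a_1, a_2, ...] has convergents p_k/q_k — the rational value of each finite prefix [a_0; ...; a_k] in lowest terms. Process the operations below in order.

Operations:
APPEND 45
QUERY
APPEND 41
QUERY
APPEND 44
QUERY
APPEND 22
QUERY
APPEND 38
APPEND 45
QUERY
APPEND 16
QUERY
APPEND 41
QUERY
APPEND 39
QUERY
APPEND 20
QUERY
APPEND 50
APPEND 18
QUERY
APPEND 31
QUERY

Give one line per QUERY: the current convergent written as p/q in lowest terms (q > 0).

45/1
1846/41
81269/1805
1789764/39751
3065943309/68095186
49123185245/1091035319
2017116538354/44800543265
78716668181051/1748312222654
1576350480159374/35011044996345
1421708682650854892/31576421161714617
44151865402852651403/980621356575193031

APPEND 45: p_0 = 45·1 + 0 = 45, q_0 = 45·0 + 1 = 1 → 45/1
APPEND 41: p_1 = 41·45 + 1 = 1846, q_1 = 41·1 + 0 = 41 → 1846/41
APPEND 44: p_2 = 44·1846 + 45 = 81269, q_2 = 44·41 + 1 = 1805 → 81269/1805
APPEND 22: p_3 = 22·81269 + 1846 = 1789764, q_3 = 22·1805 + 41 = 39751 → 1789764/39751
APPEND 38: p_4 = 38·1789764 + 81269 = 68092301, q_4 = 38·39751 + 1805 = 1512343 → 68092301/1512343
APPEND 45: p_5 = 45·68092301 + 1789764 = 3065943309, q_5 = 45·1512343 + 39751 = 68095186 → 3065943309/68095186
APPEND 16: p_6 = 16·3065943309 + 68092301 = 49123185245, q_6 = 16·68095186 + 1512343 = 1091035319 → 49123185245/1091035319
APPEND 41: p_7 = 41·49123185245 + 3065943309 = 2017116538354, q_7 = 41·1091035319 + 68095186 = 44800543265 → 2017116538354/44800543265
APPEND 39: p_8 = 39·2017116538354 + 49123185245 = 78716668181051, q_8 = 39·44800543265 + 1091035319 = 1748312222654 → 78716668181051/1748312222654
APPEND 20: p_9 = 20·78716668181051 + 2017116538354 = 1576350480159374, q_9 = 20·1748312222654 + 44800543265 = 35011044996345 → 1576350480159374/35011044996345
APPEND 50: p_10 = 50·1576350480159374 + 78716668181051 = 78896240676149751, q_10 = 50·35011044996345 + 1748312222654 = 1752300562039904 → 78896240676149751/1752300562039904
APPEND 18: p_11 = 18·78896240676149751 + 1576350480159374 = 1421708682650854892, q_11 = 18·1752300562039904 + 35011044996345 = 31576421161714617 → 1421708682650854892/31576421161714617
APPEND 31: p_12 = 31·1421708682650854892 + 78896240676149751 = 44151865402852651403, q_12 = 31·31576421161714617 + 1752300562039904 = 980621356575193031 → 44151865402852651403/980621356575193031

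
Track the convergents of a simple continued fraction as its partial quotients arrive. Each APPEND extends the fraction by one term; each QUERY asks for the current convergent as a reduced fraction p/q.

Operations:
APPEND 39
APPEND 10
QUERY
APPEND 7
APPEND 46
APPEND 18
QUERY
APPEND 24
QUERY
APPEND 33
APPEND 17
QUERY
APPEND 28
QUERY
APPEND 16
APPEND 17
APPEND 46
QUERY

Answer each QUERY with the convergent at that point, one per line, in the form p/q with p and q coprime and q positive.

APPEND 39: p_0 = 39·1 + 0 = 39, q_0 = 39·0 + 1 = 1 → 39/1
APPEND 10: p_1 = 10·39 + 1 = 391, q_1 = 10·1 + 0 = 10 → 391/10
APPEND 7: p_2 = 7·391 + 39 = 2776, q_2 = 7·10 + 1 = 71 → 2776/71
APPEND 46: p_3 = 46·2776 + 391 = 128087, q_3 = 46·71 + 10 = 3276 → 128087/3276
APPEND 18: p_4 = 18·128087 + 2776 = 2308342, q_4 = 18·3276 + 71 = 59039 → 2308342/59039
APPEND 24: p_5 = 24·2308342 + 128087 = 55528295, q_5 = 24·59039 + 3276 = 1420212 → 55528295/1420212
APPEND 33: p_6 = 33·55528295 + 2308342 = 1834742077, q_6 = 33·1420212 + 59039 = 46926035 → 1834742077/46926035
APPEND 17: p_7 = 17·1834742077 + 55528295 = 31246143604, q_7 = 17·46926035 + 1420212 = 799162807 → 31246143604/799162807
APPEND 28: p_8 = 28·31246143604 + 1834742077 = 876726762989, q_8 = 28·799162807 + 46926035 = 22423484631 → 876726762989/22423484631
APPEND 16: p_9 = 16·876726762989 + 31246143604 = 14058874351428, q_9 = 16·22423484631 + 799162807 = 359574916903 → 14058874351428/359574916903
APPEND 17: p_10 = 17·14058874351428 + 876726762989 = 239877590737265, q_10 = 17·359574916903 + 22423484631 = 6135197071982 → 239877590737265/6135197071982
APPEND 46: p_11 = 46·239877590737265 + 14058874351428 = 11048428048265618, q_11 = 46·6135197071982 + 359574916903 = 282578640228075 → 11048428048265618/282578640228075

391/10
2308342/59039
55528295/1420212
31246143604/799162807
876726762989/22423484631
11048428048265618/282578640228075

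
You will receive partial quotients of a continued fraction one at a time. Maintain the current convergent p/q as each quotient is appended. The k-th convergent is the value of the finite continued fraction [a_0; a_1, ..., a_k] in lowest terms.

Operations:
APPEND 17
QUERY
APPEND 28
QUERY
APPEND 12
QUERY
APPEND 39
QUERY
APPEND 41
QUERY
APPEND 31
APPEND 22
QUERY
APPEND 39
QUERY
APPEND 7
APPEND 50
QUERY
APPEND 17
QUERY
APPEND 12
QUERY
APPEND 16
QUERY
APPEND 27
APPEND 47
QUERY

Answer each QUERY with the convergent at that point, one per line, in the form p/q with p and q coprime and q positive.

17/1
477/28
5741/337
224376/13171
9205157/540348
6292058503/369347446
245675865860/14421314353
86546831842010/5080348710203
1473022164433693/86467246621368
17762812805046326/1042687308166619
285678027045174909/16769464177287272
363645946549209311752/21346225808638666533

APPEND 17: p_0 = 17·1 + 0 = 17, q_0 = 17·0 + 1 = 1 → 17/1
APPEND 28: p_1 = 28·17 + 1 = 477, q_1 = 28·1 + 0 = 28 → 477/28
APPEND 12: p_2 = 12·477 + 17 = 5741, q_2 = 12·28 + 1 = 337 → 5741/337
APPEND 39: p_3 = 39·5741 + 477 = 224376, q_3 = 39·337 + 28 = 13171 → 224376/13171
APPEND 41: p_4 = 41·224376 + 5741 = 9205157, q_4 = 41·13171 + 337 = 540348 → 9205157/540348
APPEND 31: p_5 = 31·9205157 + 224376 = 285584243, q_5 = 31·540348 + 13171 = 16763959 → 285584243/16763959
APPEND 22: p_6 = 22·285584243 + 9205157 = 6292058503, q_6 = 22·16763959 + 540348 = 369347446 → 6292058503/369347446
APPEND 39: p_7 = 39·6292058503 + 285584243 = 245675865860, q_7 = 39·369347446 + 16763959 = 14421314353 → 245675865860/14421314353
APPEND 7: p_8 = 7·245675865860 + 6292058503 = 1726023119523, q_8 = 7·14421314353 + 369347446 = 101318547917 → 1726023119523/101318547917
APPEND 50: p_9 = 50·1726023119523 + 245675865860 = 86546831842010, q_9 = 50·101318547917 + 14421314353 = 5080348710203 → 86546831842010/5080348710203
APPEND 17: p_10 = 17·86546831842010 + 1726023119523 = 1473022164433693, q_10 = 17·5080348710203 + 101318547917 = 86467246621368 → 1473022164433693/86467246621368
APPEND 12: p_11 = 12·1473022164433693 + 86546831842010 = 17762812805046326, q_11 = 12·86467246621368 + 5080348710203 = 1042687308166619 → 17762812805046326/1042687308166619
APPEND 16: p_12 = 16·17762812805046326 + 1473022164433693 = 285678027045174909, q_12 = 16·1042687308166619 + 86467246621368 = 16769464177287272 → 285678027045174909/16769464177287272
APPEND 27: p_13 = 27·285678027045174909 + 17762812805046326 = 7731069543024768869, q_13 = 27·16769464177287272 + 1042687308166619 = 453818220094922963 → 7731069543024768869/453818220094922963
APPEND 47: p_14 = 47·7731069543024768869 + 285678027045174909 = 363645946549209311752, q_14 = 47·453818220094922963 + 16769464177287272 = 21346225808638666533 → 363645946549209311752/21346225808638666533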